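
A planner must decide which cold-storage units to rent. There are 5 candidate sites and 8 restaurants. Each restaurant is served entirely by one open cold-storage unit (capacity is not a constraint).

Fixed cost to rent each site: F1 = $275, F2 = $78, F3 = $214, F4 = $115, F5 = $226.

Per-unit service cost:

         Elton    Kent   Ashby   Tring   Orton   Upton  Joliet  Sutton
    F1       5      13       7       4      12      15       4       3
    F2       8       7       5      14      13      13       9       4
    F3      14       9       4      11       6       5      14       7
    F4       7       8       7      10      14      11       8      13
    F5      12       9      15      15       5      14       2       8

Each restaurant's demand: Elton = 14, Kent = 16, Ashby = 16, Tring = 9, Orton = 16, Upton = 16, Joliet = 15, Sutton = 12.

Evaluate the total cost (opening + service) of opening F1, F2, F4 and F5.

Each restaurant is assigned to its cheapest site among the open ones.
{F1, F2, F4, F5}: Elton→F1 5·14=70, Kent→F2 7·16=112, Ashby→F2 5·16=80, Tring→F1 4·9=36, Orton→F5 5·16=80, Upton→F4 11·16=176, Joliet→F5 2·15=30, Sutton→F1 3·12=36. Service 620; fixed 694; total 1314.

Total cost: 1314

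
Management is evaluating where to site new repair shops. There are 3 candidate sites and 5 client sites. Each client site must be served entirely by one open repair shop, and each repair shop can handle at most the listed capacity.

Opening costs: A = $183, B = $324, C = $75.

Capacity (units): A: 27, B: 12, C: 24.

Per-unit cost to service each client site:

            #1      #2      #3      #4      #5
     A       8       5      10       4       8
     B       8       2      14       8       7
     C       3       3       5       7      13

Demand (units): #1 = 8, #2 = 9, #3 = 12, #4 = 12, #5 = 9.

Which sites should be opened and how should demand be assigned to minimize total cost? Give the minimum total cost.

Minimum total cost: 583

Open {A, C}: #1→A 8·8=64, #2→A 5·9=45, #3→C 5·12=60, #4→C 7·12=84, #5→A 8·9=72.
Loads: A carries 26/27, C carries 24/24. Service 325; fixed 258; total 583.
Next best feasible plan costs 804.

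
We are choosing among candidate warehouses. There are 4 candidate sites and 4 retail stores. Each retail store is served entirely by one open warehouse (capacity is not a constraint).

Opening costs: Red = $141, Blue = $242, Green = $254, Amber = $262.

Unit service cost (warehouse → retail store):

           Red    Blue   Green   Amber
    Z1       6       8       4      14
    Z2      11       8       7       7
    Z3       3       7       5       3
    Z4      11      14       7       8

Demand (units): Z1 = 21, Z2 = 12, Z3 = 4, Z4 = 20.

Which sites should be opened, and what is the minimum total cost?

Open Green only; minimum total cost 582.

For any fixed open set, each retail store goes to its cheapest open site; total = fixed + service.
{Green}: Z1→Green 4·21=84, Z2→Green 7·12=84, Z3→Green 5·4=20, Z4→Green 7·20=140. Service 328; fixed 254; total 582.
{Red}: service 490 + fixed 141 = 631
{Red, Green}: service 320 + fixed 395 = 715
{Red, Blue, Green, Amber}: service 320 + fixed 899 = 1219
(All 15 nonempty subsets were checked; Green only is lowest.)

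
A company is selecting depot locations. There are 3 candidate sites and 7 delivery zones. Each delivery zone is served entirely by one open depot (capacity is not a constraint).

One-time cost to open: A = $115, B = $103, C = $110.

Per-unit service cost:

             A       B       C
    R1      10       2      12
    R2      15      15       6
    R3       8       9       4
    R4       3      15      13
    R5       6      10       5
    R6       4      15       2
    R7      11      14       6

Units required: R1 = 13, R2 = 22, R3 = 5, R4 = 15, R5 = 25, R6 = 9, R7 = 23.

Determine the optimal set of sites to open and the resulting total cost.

Open A, B and C; minimum total cost 832.

For any fixed open set, each delivery zone goes to its cheapest open site; total = fixed + service.
{A, B, C}: R1→B 2·13=26, R2→C 6·22=132, R3→C 4·5=20, R4→A 3·15=45, R5→C 5·25=125, R6→C 2·9=18, R7→C 6·23=138. Service 504; fixed 328; total 832.
{A, C}: R1→A 10·13=130, R2→C 6·22=132, R3→C 4·5=20, R4→A 3·15=45, R5→C 5·25=125, R6→C 2·9=18, R7→C 6·23=138. Service 608; fixed 225; total 833.
{B, C}: service 654 + fixed 213 = 867
{B}: R1→B 2·13=26, R2→B 15·22=330, R3→B 9·5=45, R4→B 15·15=225, R5→B 10·25=250, R6→B 15·9=135, R7→B 14·23=322. Service 1333; fixed 103; total 1436.
No other subset beats 832.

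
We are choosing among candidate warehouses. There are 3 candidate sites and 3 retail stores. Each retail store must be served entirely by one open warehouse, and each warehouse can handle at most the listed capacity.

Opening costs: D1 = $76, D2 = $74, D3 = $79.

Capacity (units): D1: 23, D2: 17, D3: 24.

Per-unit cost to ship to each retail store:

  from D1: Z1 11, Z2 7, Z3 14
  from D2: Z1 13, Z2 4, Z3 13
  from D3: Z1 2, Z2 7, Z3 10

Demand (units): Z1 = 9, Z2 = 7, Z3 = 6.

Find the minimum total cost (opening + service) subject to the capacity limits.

Open {D3}: Z1→D3 2·9=18, Z2→D3 7·7=49, Z3→D3 10·6=60.
Loads: D3 carries 22/24. Service 127; fixed 79; total 206.
Next best feasible plan costs 259.

Minimum total cost: 206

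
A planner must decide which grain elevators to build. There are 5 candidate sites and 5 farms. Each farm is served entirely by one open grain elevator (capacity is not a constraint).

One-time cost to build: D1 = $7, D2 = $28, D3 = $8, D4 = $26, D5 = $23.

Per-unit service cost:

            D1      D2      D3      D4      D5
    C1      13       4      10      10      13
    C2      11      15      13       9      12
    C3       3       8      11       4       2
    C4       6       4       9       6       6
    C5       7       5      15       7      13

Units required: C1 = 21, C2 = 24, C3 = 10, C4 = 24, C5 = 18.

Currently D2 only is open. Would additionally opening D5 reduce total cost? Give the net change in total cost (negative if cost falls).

Yes — net change −109 (cost falls by 109).

Current service cost with {D2}: 710.
Adding D5: each farm re-picks its cheapest; new service cost 578, saving 132.
Extra fixed cost: 23. Net change = 23 − 132 = -109.
(Totals: 738 → 629.)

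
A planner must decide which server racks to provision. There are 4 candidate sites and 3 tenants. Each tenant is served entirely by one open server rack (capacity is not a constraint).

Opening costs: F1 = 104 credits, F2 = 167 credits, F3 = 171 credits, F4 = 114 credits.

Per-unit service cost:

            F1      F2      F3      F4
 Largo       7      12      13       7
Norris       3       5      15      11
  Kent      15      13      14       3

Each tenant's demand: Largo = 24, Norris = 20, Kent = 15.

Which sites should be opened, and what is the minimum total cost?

For any fixed open set, each tenant goes to its cheapest open site; total = fixed + service.
{F1, F4}: Largo→F1 7·24=168, Norris→F1 3·20=60, Kent→F4 3·15=45. Service 273; fixed 218; total 491.
{F4}: service 433 + fixed 114 = 547
{F1}: service 453 + fixed 104 = 557
{F1, F2, F3, F4}: service 273 + fixed 556 = 829
(All 15 nonempty subsets were checked; F1 and F4 is lowest.)

Open F1 and F4; minimum total cost 491.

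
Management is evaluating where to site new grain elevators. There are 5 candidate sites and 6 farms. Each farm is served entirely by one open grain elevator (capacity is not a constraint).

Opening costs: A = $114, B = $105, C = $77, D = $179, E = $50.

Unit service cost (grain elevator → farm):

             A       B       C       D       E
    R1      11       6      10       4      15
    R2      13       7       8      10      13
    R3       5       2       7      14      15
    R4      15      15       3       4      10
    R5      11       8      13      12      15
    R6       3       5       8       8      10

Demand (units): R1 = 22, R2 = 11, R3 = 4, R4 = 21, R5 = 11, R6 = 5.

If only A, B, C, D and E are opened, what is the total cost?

Total cost: 864

Each farm is assigned to its cheapest site among the open ones.
{A, B, C, D, E}: R1→D 4·22=88, R2→B 7·11=77, R3→B 2·4=8, R4→C 3·21=63, R5→B 8·11=88, R6→A 3·5=15. Service 339; fixed 525; total 864.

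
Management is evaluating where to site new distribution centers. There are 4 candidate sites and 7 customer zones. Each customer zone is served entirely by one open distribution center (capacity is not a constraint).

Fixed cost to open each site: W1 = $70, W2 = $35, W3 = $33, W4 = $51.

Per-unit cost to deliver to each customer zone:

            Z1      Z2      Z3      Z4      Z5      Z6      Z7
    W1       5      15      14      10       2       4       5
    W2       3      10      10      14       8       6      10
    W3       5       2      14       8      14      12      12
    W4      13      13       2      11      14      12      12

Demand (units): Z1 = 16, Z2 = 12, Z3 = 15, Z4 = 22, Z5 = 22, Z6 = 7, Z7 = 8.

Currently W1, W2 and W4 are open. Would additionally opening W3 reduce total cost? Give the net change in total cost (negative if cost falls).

Yes — net change −107 (cost falls by 107).

Current service cost with {W1, W2, W4}: 530.
Adding W3: each customer zone re-picks its cheapest; new service cost 390, saving 140.
Extra fixed cost: 33. Net change = 33 − 140 = -107.
(Totals: 686 → 579.)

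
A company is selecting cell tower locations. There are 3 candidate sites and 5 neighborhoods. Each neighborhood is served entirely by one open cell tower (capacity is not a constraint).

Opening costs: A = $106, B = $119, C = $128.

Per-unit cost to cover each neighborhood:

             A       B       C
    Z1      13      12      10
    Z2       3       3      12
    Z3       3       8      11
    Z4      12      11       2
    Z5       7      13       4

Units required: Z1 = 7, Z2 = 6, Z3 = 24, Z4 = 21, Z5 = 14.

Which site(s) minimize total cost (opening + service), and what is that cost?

For any fixed open set, each neighborhood goes to its cheapest open site; total = fixed + service.
{A, C}: Z1→C 10·7=70, Z2→A 3·6=18, Z3→A 3·24=72, Z4→C 2·21=42, Z5→C 4·14=56. Service 258; fixed 234; total 492.
{A, B, C}: service 258 + fixed 353 = 611
{B, C}: Z1→C 10·7=70, Z2→B 3·6=18, Z3→B 8·24=192, Z4→C 2·21=42, Z5→C 4·14=56. Service 378; fixed 247; total 625.
{A}: Z1→A 13·7=91, Z2→A 3·6=18, Z3→A 3·24=72, Z4→A 12·21=252, Z5→A 7·14=98. Service 531; fixed 106; total 637.
No other subset beats 492.

Open A and C; minimum total cost 492.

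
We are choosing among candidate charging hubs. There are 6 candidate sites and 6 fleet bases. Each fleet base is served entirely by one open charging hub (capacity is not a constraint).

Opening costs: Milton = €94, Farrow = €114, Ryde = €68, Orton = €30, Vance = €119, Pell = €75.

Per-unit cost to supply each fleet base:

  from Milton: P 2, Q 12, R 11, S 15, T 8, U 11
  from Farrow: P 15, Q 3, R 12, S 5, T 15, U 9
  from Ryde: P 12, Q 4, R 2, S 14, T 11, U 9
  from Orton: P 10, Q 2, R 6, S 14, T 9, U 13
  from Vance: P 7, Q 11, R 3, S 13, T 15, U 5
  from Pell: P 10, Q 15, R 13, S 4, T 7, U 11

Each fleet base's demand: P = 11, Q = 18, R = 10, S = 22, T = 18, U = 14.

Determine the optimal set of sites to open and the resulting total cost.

For any fixed open set, each fleet base goes to its cheapest open site; total = fixed + service.
{Orton, Vance, Pell}: P→Vance 7·11=77, Q→Orton 2·18=36, R→Vance 3·10=30, S→Pell 4·22=88, T→Pell 7·18=126, U→Vance 5·14=70. Service 427; fixed 224; total 651.
{Ryde, Orton, Pell}: service 506 + fixed 173 = 679
{Orton, Pell}: P→Orton 10·11=110, Q→Orton 2·18=36, R→Orton 6·10=60, S→Pell 4·22=88, T→Pell 7·18=126, U→Pell 11·14=154. Service 574; fixed 105; total 679.
{Milton, Farrow, Ryde, Orton, Vance, Pell}: service 362 + fixed 500 = 862
No other subset beats 651.

Open Orton, Vance and Pell; minimum total cost 651.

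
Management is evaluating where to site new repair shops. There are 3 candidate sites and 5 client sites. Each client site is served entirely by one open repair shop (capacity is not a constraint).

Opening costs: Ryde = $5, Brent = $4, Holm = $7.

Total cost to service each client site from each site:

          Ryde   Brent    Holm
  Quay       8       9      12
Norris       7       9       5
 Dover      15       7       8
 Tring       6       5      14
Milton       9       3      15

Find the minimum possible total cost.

For any fixed open set, each client site goes to its cheapest open site; total = fixed + service.
{Brent}: Quay→Brent 9, Norris→Brent 9, Dover→Brent 7, Tring→Brent 5, Milton→Brent 3. Service 33; fixed 4; total 37.
{Ryde, Brent}: service 30 + fixed 9 = 39
{Brent, Holm}: service 29 + fixed 11 = 40
{Ryde, Brent, Holm}: service 28 + fixed 16 = 44
No other subset beats 37.

Minimum total cost: 37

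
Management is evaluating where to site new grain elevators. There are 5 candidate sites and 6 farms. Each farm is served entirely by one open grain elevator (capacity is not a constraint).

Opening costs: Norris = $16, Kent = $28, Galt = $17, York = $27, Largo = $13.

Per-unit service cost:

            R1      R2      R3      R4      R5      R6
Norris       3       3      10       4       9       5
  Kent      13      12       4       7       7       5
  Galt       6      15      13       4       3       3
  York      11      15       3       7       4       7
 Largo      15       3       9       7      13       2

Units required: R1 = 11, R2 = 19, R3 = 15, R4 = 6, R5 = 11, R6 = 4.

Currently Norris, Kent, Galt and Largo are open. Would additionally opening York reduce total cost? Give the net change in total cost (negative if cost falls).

Current service cost with {Norris, Kent, Galt, Largo}: 215.
Adding York: each farm re-picks its cheapest; new service cost 200, saving 15.
Extra fixed cost: 27. Net change = 27 − 15 = 12.
(Totals: 289 → 301.)

No — net change +12 (cost rises by 12).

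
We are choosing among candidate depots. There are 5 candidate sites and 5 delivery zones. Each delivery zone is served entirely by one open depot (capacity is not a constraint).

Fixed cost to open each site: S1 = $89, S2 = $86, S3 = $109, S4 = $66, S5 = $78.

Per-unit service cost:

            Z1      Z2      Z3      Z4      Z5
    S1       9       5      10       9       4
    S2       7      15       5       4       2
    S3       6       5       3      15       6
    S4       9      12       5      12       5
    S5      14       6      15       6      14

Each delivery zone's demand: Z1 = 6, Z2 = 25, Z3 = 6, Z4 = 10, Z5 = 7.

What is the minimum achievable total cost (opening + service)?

For any fixed open set, each delivery zone goes to its cheapest open site; total = fixed + service.
{S1, S2}: Z1→S2 7·6=42, Z2→S1 5·25=125, Z3→S2 5·6=30, Z4→S2 4·10=40, Z5→S2 2·7=14. Service 251; fixed 175; total 426.
{S2, S3}: service 233 + fixed 195 = 428
{S2, S5}: Z1→S2 7·6=42, Z2→S5 6·25=150, Z3→S2 5·6=30, Z4→S2 4·10=40, Z5→S2 2·7=14. Service 276; fixed 164; total 440.
{S1, S2, S3, S4, S5}: Z1→S3 6·6=36, Z2→S1 5·25=125, Z3→S3 3·6=18, Z4→S2 4·10=40, Z5→S2 2·7=14. Service 233; fixed 428; total 661.
No other subset beats 426.

Minimum total cost: 426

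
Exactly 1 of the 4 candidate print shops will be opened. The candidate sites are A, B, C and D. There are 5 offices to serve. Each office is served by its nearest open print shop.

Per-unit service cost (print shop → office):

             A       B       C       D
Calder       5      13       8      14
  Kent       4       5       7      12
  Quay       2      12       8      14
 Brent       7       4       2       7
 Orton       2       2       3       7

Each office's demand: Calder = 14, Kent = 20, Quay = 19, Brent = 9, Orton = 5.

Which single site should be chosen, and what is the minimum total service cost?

With exactly 1 open, each office uses its cheapest among the chosen.
{A}: Calder→A 5·14=70, Kent→A 4·20=80, Quay→A 2·19=38, Brent→A 7·9=63, Orton→A 2·5=10. Service cost 261.
{C}: service cost 437
{B}: service cost 556
Among all 4 size-1 choices, {A} is lowest.

Choose A only; total service cost 261.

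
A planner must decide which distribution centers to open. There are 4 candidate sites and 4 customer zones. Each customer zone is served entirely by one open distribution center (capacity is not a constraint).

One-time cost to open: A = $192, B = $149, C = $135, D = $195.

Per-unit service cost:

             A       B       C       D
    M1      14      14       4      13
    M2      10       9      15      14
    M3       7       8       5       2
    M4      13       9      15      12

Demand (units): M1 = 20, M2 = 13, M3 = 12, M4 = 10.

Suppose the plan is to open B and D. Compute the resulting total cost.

Each customer zone is assigned to its cheapest site among the open ones.
{B, D}: M1→D 13·20=260, M2→B 9·13=117, M3→D 2·12=24, M4→B 9·10=90. Service 491; fixed 344; total 835.

Total cost: 835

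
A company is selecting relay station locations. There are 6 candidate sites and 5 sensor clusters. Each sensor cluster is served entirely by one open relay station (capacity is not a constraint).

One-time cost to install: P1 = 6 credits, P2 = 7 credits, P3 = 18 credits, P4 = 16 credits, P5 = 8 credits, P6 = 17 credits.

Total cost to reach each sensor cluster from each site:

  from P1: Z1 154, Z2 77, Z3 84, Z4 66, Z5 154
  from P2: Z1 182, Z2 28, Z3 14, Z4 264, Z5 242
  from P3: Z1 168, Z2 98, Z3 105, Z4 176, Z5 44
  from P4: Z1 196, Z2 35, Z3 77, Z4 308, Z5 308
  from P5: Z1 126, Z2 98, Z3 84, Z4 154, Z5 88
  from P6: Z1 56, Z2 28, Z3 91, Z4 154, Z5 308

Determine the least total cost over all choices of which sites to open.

For any fixed open set, each sensor cluster goes to its cheapest open site; total = fixed + service.
{P1, P2, P3, P6}: Z1→P6 56, Z2→P2 28, Z3→P2 14, Z4→P1 66, Z5→P3 44. Service 208; fixed 48; total 256.
{P1, P2, P3, P5, P6}: service 208 + fixed 56 = 264
{P1, P2, P3, P4, P6}: service 208 + fixed 64 = 272
{P1, P2, P3, P4, P5, P6}: Z1→P6 56, Z2→P2 28, Z3→P2 14, Z4→P1 66, Z5→P3 44. Service 208; fixed 72; total 280.
No other subset beats 256.

Minimum total cost: 256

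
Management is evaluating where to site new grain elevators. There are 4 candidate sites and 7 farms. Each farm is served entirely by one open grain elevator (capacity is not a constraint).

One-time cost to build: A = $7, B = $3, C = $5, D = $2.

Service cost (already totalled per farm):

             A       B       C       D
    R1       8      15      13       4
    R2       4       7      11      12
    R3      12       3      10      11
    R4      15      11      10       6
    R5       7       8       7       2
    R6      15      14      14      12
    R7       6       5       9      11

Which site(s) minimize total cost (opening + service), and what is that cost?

Open B and D; minimum total cost 44.

For any fixed open set, each farm goes to its cheapest open site; total = fixed + service.
{B, D}: R1→D 4, R2→B 7, R3→B 3, R4→D 6, R5→D 2, R6→D 12, R7→B 5. Service 39; fixed 5; total 44.
{A, B, D}: service 36 + fixed 12 = 48
{B, C, D}: service 39 + fixed 10 = 49
{A, B, C, D}: service 36 + fixed 17 = 53
No other subset beats 44.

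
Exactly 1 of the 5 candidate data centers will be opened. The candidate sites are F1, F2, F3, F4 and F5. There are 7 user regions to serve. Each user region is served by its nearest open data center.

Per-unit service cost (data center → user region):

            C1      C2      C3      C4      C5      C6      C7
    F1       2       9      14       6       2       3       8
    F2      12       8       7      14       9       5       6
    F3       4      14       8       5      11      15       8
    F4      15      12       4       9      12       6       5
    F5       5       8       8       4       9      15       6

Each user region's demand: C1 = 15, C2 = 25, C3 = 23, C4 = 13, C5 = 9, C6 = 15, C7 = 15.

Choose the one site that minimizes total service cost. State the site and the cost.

Choose F1 only; total service cost 838.

With exactly 1 open, each user region uses its cheapest among the chosen.
{F1}: C1→F1 2·15=30, C2→F1 9·25=225, C3→F1 14·23=322, C4→F1 6·13=78, C5→F1 2·9=18, C6→F1 3·15=45, C7→F1 8·15=120. Service cost 838.
{F5}: service cost 907
{F2}: service cost 969
Among all 5 size-1 choices, {F1} is lowest.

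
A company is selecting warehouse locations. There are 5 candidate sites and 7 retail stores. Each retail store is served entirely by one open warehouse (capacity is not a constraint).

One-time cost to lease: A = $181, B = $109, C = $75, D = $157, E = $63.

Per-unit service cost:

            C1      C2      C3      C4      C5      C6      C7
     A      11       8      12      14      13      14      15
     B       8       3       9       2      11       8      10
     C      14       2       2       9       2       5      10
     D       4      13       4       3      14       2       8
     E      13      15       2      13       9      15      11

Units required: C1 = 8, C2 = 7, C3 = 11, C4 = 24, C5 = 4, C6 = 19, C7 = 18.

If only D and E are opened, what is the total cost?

Total cost: 655

Each retail store is assigned to its cheapest site among the open ones.
{D, E}: C1→D 4·8=32, C2→D 13·7=91, C3→E 2·11=22, C4→D 3·24=72, C5→E 9·4=36, C6→D 2·19=38, C7→D 8·18=144. Service 435; fixed 220; total 655.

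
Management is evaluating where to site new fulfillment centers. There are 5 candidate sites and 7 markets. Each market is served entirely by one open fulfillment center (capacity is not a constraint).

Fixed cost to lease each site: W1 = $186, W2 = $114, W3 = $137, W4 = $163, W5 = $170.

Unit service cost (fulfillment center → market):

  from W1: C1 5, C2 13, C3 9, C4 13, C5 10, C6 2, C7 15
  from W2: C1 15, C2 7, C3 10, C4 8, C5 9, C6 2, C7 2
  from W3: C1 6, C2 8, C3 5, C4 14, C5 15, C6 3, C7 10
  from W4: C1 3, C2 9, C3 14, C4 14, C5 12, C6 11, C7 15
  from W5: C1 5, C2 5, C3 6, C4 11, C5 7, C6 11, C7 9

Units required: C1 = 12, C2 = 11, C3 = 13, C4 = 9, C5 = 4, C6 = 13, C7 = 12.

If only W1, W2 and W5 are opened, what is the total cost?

Each market is assigned to its cheapest site among the open ones.
{W1, W2, W5}: C1→W1 5·12=60, C2→W5 5·11=55, C3→W5 6·13=78, C4→W2 8·9=72, C5→W5 7·4=28, C6→W1 2·13=26, C7→W2 2·12=24. Service 343; fixed 470; total 813.

Total cost: 813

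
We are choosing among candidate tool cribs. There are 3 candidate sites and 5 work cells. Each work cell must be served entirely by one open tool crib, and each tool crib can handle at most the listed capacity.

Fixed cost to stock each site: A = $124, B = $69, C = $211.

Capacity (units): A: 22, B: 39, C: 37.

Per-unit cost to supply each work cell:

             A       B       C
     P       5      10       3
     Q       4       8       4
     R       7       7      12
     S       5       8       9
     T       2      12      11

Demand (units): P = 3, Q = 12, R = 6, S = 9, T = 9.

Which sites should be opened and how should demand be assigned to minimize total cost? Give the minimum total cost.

Open {A, B}: P→B 10·3=30, Q→A 4·12=48, R→B 7·6=42, S→B 8·9=72, T→A 2·9=18.
Loads: A carries 21/22, B carries 18/39. Service 210; fixed 193; total 403.
Next best feasible plan costs 409.

Minimum total cost: 403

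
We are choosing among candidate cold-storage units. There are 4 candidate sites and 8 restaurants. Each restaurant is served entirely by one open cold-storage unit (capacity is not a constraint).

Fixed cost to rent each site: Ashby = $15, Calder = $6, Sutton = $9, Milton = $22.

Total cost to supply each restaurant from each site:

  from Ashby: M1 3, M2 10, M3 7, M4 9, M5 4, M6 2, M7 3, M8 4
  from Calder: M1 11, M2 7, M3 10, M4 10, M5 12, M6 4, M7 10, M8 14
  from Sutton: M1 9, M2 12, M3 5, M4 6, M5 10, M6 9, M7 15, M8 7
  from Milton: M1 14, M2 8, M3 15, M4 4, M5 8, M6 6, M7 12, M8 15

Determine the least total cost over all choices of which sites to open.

Minimum total cost: 57

For any fixed open set, each restaurant goes to its cheapest open site; total = fixed + service.
{Ashby}: M1→Ashby 3, M2→Ashby 10, M3→Ashby 7, M4→Ashby 9, M5→Ashby 4, M6→Ashby 2, M7→Ashby 3, M8→Ashby 4. Service 42; fixed 15; total 57.
{Ashby, Calder}: service 39 + fixed 21 = 60
{Ashby, Sutton}: service 37 + fixed 24 = 61
{Ashby, Calder, Sutton, Milton}: service 32 + fixed 52 = 84
No other subset beats 57.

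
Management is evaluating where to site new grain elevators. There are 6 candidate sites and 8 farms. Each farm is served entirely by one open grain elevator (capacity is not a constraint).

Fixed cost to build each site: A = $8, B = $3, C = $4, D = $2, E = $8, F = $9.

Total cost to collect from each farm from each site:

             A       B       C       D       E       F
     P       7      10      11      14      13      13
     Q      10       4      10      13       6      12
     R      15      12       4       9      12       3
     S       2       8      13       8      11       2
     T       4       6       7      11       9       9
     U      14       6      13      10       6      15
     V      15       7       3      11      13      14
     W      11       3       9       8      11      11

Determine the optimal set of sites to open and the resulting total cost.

For any fixed open set, each farm goes to its cheapest open site; total = fixed + service.
{A, B, C}: P→A 7, Q→B 4, R→C 4, S→A 2, T→A 4, U→B 6, V→C 3, W→B 3. Service 33; fixed 15; total 48.
{A, B, C, D}: service 33 + fixed 17 = 50
{B, C}: service 44 + fixed 7 = 51
{A, B, C, D, E, F}: P→A 7, Q→B 4, R→F 3, S→A 2, T→A 4, U→B 6, V→C 3, W→B 3. Service 32; fixed 34; total 66.
No other subset beats 48.

Open A, B and C; minimum total cost 48.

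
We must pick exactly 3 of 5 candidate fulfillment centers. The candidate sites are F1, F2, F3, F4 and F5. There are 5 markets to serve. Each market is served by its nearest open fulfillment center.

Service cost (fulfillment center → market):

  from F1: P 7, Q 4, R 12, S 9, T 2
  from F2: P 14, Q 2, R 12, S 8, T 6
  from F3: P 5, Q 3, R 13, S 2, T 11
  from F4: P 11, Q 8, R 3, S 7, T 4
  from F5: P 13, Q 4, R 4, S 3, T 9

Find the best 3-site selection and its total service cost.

With exactly 3 open, each market uses its cheapest among the chosen.
{F1, F3, F4}: P→F3 5, Q→F3 3, R→F4 3, S→F3 2, T→F1 2. Service cost 15.
{F1, F3, F5}: service cost 16
{F2, F3, F4}: service cost 16
Among all 10 size-3 choices, {F1, F3, F4} is lowest.

Choose F1, F3 and F4; total service cost 15.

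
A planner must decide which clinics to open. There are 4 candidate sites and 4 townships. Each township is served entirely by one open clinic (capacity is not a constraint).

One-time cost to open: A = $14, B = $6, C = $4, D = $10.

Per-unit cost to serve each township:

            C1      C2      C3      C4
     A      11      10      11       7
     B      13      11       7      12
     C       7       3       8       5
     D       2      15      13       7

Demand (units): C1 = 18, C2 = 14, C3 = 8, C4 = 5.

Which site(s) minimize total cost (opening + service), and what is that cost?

Open B, C and D; minimum total cost 179.

For any fixed open set, each township goes to its cheapest open site; total = fixed + service.
{B, C, D}: C1→D 2·18=36, C2→C 3·14=42, C3→B 7·8=56, C4→C 5·5=25. Service 159; fixed 20; total 179.
{C, D}: C1→D 2·18=36, C2→C 3·14=42, C3→C 8·8=64, C4→C 5·5=25. Service 167; fixed 14; total 181.
{A, B, C, D}: service 159 + fixed 34 = 193
{C}: service 257 + fixed 4 = 261
No other subset beats 179.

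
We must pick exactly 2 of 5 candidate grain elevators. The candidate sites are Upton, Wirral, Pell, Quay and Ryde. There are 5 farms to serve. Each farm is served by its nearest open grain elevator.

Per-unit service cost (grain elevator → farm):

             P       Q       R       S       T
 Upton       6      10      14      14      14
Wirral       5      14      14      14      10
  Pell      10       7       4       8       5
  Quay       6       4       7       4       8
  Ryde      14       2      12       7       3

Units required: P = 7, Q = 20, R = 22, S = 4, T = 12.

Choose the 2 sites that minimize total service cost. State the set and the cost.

Choose Pell and Ryde; total service cost 262.

With exactly 2 open, each farm uses its cheapest among the chosen.
{Pell, Ryde}: P→Pell 10·7=70, Q→Ryde 2·20=40, R→Pell 4·22=88, S→Ryde 7·4=28, T→Ryde 3·12=36. Service cost 262.
{Pell, Quay}: service cost 286
{Quay, Ryde}: service cost 288
Among all 10 size-2 choices, {Pell, Ryde} is lowest.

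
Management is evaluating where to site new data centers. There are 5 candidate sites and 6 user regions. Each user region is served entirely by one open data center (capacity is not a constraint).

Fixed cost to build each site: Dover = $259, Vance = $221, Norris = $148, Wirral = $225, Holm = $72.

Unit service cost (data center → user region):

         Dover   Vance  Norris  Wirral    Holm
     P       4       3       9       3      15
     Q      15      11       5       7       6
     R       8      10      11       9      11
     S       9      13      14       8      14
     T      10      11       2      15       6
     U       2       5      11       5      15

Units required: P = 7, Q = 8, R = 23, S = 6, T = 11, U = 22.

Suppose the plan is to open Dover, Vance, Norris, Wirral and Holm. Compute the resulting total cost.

Each user region is assigned to its cheapest site among the open ones.
{Dover, Vance, Norris, Wirral, Holm}: P→Vance 3·7=21, Q→Norris 5·8=40, R→Dover 8·23=184, S→Wirral 8·6=48, T→Norris 2·11=22, U→Dover 2·22=44. Service 359; fixed 925; total 1284.

Total cost: 1284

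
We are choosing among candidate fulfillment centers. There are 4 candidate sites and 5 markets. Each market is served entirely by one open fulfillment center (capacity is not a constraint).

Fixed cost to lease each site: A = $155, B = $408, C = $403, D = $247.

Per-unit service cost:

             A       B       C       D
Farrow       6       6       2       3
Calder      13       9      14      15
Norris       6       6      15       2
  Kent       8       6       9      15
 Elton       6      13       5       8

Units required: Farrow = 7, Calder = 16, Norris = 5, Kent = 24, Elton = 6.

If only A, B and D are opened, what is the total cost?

Total cost: 1165

Each market is assigned to its cheapest site among the open ones.
{A, B, D}: Farrow→D 3·7=21, Calder→B 9·16=144, Norris→D 2·5=10, Kent→B 6·24=144, Elton→A 6·6=36. Service 355; fixed 810; total 1165.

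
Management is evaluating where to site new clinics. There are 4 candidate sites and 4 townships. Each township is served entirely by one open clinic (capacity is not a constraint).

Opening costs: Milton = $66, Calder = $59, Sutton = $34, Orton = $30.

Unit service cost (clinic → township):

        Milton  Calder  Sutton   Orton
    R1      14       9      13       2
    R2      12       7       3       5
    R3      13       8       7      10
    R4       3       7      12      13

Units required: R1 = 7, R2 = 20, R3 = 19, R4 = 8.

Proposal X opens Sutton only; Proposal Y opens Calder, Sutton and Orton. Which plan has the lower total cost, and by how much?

Proposal X: {Sutton}: R1→Sutton 13·7=91, R2→Sutton 3·20=60, R3→Sutton 7·19=133, R4→Sutton 12·8=96. Service 380; fixed 34; total 414.
Proposal Y: {Calder, Sutton, Orton}: R1→Orton 2·7=14, R2→Sutton 3·20=60, R3→Sutton 7·19=133, R4→Calder 7·8=56. Service 263; fixed 123; total 386.
Difference: |414 − 386| = 28.

Proposal Y is cheaper by 28.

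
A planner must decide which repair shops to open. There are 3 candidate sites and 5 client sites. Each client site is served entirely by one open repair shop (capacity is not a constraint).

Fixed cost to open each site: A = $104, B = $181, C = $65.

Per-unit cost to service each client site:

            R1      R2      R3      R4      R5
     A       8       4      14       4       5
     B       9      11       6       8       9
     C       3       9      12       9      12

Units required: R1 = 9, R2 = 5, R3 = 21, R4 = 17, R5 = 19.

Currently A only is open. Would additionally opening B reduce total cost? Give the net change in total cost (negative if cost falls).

No — net change +13 (cost rises by 13).

Current service cost with {A}: 549.
Adding B: each client site re-picks its cheapest; new service cost 381, saving 168.
Extra fixed cost: 181. Net change = 181 − 168 = 13.
(Totals: 653 → 666.)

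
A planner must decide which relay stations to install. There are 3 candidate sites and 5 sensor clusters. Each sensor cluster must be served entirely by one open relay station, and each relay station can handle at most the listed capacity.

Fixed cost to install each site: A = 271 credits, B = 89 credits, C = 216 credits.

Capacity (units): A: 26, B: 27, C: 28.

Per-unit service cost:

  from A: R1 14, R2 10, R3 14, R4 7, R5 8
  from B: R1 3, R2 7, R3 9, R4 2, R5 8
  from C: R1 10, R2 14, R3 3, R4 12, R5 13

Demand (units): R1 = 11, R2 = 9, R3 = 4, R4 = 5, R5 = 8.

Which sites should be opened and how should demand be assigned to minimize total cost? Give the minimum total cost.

Minimum total cost: 527

Open {B, C}: R1→B 3·11=33, R2→B 7·9=63, R3→C 3·4=12, R4→B 2·5=10, R5→C 13·8=104.
Loads: B carries 25/27, C carries 12/28. Service 222; fixed 305; total 527.
Next best feasible plan costs 550.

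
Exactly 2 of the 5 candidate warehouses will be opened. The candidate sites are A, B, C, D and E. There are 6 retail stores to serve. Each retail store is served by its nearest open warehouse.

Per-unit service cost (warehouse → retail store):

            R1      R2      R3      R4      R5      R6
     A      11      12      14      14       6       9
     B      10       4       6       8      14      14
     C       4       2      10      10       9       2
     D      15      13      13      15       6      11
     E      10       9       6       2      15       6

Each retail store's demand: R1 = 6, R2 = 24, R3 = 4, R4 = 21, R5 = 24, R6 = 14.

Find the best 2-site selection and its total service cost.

Choose C and E; total service cost 382.

With exactly 2 open, each retail store uses its cheapest among the chosen.
{C, E}: R1→C 4·6=24, R2→C 2·24=48, R3→E 6·4=24, R4→E 2·21=42, R5→C 9·24=216, R6→C 2·14=28. Service cost 382.
{A, C}: service cost 494
{C, D}: service cost 494
Among all 10 size-2 choices, {C, E} is lowest.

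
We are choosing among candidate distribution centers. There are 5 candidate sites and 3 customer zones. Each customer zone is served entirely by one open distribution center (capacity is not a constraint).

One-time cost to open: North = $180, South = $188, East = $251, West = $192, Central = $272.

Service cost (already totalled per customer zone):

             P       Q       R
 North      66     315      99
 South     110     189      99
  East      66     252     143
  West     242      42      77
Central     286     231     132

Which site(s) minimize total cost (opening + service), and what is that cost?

Open West only; minimum total cost 553.

For any fixed open set, each customer zone goes to its cheapest open site; total = fixed + service.
{West}: P→West 242, Q→West 42, R→West 77. Service 361; fixed 192; total 553.
{North, West}: service 185 + fixed 372 = 557
{South}: P→South 110, Q→South 189, R→South 99. Service 398; fixed 188; total 586.
{North, South, East, West, Central}: P→North 66, Q→West 42, R→West 77. Service 185; fixed 1083; total 1268.
No other subset beats 553.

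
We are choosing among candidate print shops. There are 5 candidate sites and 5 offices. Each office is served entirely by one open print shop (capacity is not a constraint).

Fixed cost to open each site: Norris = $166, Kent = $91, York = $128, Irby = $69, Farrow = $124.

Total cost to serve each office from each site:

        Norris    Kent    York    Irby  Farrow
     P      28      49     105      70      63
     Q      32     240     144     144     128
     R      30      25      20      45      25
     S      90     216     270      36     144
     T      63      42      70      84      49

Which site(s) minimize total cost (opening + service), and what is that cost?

Open Norris only; minimum total cost 409.

For any fixed open set, each office goes to its cheapest open site; total = fixed + service.
{Norris}: P→Norris 28, Q→Norris 32, R→Norris 30, S→Norris 90, T→Norris 63. Service 243; fixed 166; total 409.
{Norris, Irby}: service 189 + fixed 235 = 424
{Irby}: P→Irby 70, Q→Irby 144, R→Irby 45, S→Irby 36, T→Irby 84. Service 379; fixed 69; total 448.
{Norris, Kent, York, Irby, Farrow}: service 158 + fixed 578 = 736
No other subset beats 409.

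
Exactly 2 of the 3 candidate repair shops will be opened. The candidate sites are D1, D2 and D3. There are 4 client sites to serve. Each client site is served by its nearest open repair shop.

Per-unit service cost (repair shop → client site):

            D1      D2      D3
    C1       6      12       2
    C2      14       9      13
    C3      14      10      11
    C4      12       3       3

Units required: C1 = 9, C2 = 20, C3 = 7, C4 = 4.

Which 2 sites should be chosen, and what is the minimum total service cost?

Choose D2 and D3; total service cost 280.

With exactly 2 open, each client site uses its cheapest among the chosen.
{D2, D3}: C1→D3 2·9=18, C2→D2 9·20=180, C3→D2 10·7=70, C4→D2 3·4=12. Service cost 280.
{D1, D2}: service cost 316
{D1, D3}: service cost 367
Among all 3 size-2 choices, {D2, D3} is lowest.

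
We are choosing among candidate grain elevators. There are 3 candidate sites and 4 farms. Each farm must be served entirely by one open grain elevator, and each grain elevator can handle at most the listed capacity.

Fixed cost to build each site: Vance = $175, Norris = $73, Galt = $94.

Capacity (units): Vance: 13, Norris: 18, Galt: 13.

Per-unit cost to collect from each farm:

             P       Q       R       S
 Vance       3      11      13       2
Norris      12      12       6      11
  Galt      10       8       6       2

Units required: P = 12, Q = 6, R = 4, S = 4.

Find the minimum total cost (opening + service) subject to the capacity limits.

Open {Norris, Galt}: P→Norris 12·12=144, Q→Galt 8·6=48, R→Norris 6·4=24, S→Galt 2·4=8.
Loads: Norris carries 16/18, Galt carries 10/13. Service 224; fixed 167; total 391.
Next best feasible plan costs 415.

Minimum total cost: 391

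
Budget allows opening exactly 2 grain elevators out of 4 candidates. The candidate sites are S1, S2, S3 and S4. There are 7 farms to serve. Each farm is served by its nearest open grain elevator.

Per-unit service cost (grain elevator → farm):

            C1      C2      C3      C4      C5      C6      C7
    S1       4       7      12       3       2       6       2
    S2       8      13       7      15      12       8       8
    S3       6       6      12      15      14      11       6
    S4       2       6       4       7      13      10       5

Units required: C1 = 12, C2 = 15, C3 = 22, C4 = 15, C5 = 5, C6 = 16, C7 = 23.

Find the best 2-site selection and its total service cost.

Choose S1 and S4; total service cost 399.

With exactly 2 open, each farm uses its cheapest among the chosen.
{S1, S4}: C1→S4 2·12=24, C2→S4 6·15=90, C3→S4 4·22=88, C4→S1 3·15=45, C5→S1 2·5=10, C6→S1 6·16=96, C7→S1 2·23=46. Service cost 399.
{S1, S2}: service cost 504
{S1, S3}: service cost 599
Among all 6 size-2 choices, {S1, S4} is lowest.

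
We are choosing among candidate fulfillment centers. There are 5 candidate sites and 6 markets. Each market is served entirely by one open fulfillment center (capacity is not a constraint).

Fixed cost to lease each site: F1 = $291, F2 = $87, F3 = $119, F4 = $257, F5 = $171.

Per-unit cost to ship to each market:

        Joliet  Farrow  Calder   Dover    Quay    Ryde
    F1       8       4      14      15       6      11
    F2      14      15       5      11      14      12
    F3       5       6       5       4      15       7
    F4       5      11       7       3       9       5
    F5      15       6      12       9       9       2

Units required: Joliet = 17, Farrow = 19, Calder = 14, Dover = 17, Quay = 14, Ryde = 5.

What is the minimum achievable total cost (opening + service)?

Minimum total cost: 701

For any fixed open set, each market goes to its cheapest open site; total = fixed + service.
{F3}: Joliet→F3 5·17=85, Farrow→F3 6·19=114, Calder→F3 5·14=70, Dover→F3 4·17=68, Quay→F3 15·14=210, Ryde→F3 7·5=35. Service 582; fixed 119; total 701.
{F3, F5}: Joliet→F3 5·17=85, Farrow→F3 6·19=114, Calder→F3 5·14=70, Dover→F3 4·17=68, Quay→F5 9·14=126, Ryde→F5 2·5=10. Service 473; fixed 290; total 763.
{F2, F3}: Joliet→F3 5·17=85, Farrow→F3 6·19=114, Calder→F2 5·14=70, Dover→F3 4·17=68, Quay→F2 14·14=196, Ryde→F3 7·5=35. Service 568; fixed 206; total 774.
{F1, F2, F3, F4, F5}: Joliet→F3 5·17=85, Farrow→F1 4·19=76, Calder→F2 5·14=70, Dover→F4 3·17=51, Quay→F1 6·14=84, Ryde→F5 2·5=10. Service 376; fixed 925; total 1301.
No other subset beats 701.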